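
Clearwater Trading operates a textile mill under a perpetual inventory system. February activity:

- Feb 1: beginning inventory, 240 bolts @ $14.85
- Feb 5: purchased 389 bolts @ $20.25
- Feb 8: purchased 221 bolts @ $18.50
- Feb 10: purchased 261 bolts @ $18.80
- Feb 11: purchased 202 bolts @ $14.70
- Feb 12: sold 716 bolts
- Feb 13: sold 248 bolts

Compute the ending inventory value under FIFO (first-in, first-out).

Feb 12, 716 sold [FIFO — oldest first]: 240 @ $14.85 + 389 @ $20.25 + 87 @ $18.50 = $13,050.75
Feb 13, 248 sold [FIFO — oldest first]: 134 @ $18.50 + 114 @ $18.80 = $4,622.20
Total COGS = $13,050.75 + $4,622.20 = $17,672.95
Ending inventory: 147 @ $18.80 + 202 @ $14.70 = $5,733.00

Ending inventory = $5,733.00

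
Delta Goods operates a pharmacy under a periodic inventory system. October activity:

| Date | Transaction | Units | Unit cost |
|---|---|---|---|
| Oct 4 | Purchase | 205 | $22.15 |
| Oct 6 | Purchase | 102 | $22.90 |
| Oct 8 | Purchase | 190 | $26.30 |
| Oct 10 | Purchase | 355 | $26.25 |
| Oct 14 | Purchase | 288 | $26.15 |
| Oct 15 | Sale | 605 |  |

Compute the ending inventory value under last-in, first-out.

Ending inventory = $12,871.05

Oct 15, 605 sold [LIFO — newest first]: 288 @ $26.15 + 317 @ $26.25 = $15,852.45
Ending inventory: 205 @ $22.15 + 102 @ $22.90 + 190 @ $26.30 + 38 @ $26.25 = $12,871.05
Check: goods available $28,723.50 = COGS $15,852.45 + ending $12,871.05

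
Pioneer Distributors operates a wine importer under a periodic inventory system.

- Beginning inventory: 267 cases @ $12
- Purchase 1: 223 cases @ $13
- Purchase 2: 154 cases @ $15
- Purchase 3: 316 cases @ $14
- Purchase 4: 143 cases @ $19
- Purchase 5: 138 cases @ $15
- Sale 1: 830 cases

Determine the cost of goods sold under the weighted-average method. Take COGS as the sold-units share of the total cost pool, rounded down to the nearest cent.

COGS = $11,787.20

Sale 1, sell 830: 830/1241 × $17,624.00 → $11,787.20
Ending inventory (cost pool remaining) = $5,836.80
Check: goods available $17,624.00 = COGS $11,787.20 + ending $5,836.80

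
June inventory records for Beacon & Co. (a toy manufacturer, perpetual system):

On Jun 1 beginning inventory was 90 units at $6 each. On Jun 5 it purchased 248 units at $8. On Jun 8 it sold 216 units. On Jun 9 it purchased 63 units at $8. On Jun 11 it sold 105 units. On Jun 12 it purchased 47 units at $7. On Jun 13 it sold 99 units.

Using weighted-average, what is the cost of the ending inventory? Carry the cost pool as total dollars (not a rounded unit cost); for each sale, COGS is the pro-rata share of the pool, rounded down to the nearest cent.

Ending inventory = $207.45

After Jun 1: 90 on hand, pool $540.00 (≈ $6.0000 each)
After Jun 5: 338 on hand, pool $2,524.00 (≈ $7.4675 each)
Jun 8, sell 216: 216/338 × $2,524.00 → $1,612.97
After Jun 9: 185 on hand, pool $1,415.03 (≈ $7.6488 each)
Jun 11, sell 105: 105/185 × $1,415.03 → $803.12
After Jun 12: 127 on hand, pool $940.91 (≈ $7.4087 each)
Jun 13, sell 99: 99/127 × $940.91 → $733.46
Total COGS = $1,612.97 + $803.12 + $733.46 = $3,149.55
Ending inventory (cost pool remaining) = $207.45
Check: goods available $3,357.00 = COGS $3,149.55 + ending $207.45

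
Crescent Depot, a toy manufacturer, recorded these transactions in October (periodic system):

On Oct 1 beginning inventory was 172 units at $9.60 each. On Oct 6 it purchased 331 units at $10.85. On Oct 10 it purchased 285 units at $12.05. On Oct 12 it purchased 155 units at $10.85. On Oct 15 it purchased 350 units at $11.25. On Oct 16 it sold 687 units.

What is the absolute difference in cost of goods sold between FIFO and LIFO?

FIFO COGS: 172 @ $9.60 + 331 @ $10.85 + 184 @ $12.05 = $7,459.75
LIFO COGS: 350 @ $11.25 + 155 @ $10.85 + 182 @ $12.05 = $7,812.35
Difference = |$7,459.75 − $7,812.35| = $352.60

$352.60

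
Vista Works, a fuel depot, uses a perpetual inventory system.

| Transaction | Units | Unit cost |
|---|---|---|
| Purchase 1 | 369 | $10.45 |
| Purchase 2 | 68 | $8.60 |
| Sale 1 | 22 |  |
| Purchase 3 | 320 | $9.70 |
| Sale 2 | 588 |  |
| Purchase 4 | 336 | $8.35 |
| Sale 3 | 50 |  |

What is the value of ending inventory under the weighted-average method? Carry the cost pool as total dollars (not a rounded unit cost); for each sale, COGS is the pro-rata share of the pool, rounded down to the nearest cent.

After Purchase 1: 369 on hand, pool $3,856.05 (≈ $10.4500 each)
After Purchase 2: 437 on hand, pool $4,440.85 (≈ $10.1621 each)
Sale 1, sell 22: 22/437 × $4,440.85 → $223.56
After Purchase 3: 735 on hand, pool $7,321.29 (≈ $9.9609 each)
Sale 2, sell 588: 588/735 × $7,321.29 → $5,857.03
After Purchase 4: 483 on hand, pool $4,269.86 (≈ $8.8403 each)
Sale 3, sell 50: 50/483 × $4,269.86 → $442.01
Total COGS = $223.56 + $5,857.03 + $442.01 = $6,522.60
Ending inventory (cost pool remaining) = $3,827.85
Check: goods available $10,350.45 = COGS $6,522.60 + ending $3,827.85

Ending inventory = $3,827.85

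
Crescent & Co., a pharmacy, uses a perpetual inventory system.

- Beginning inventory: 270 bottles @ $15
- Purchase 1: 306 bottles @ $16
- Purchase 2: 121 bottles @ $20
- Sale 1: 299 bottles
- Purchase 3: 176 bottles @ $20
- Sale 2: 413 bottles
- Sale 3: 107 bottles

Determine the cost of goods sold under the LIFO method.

Sale 1 (299) [LIFO — newest first]: 121 @ $20 + 178 @ $16 = $5,268
Sale 2 (413) [LIFO — newest first]: 176 @ $20 + 128 @ $16 + 109 @ $15 = $7,203
Sale 3 (107) [LIFO — newest first]: 107 @ $15 = $1,605
Total COGS = $5,268 + $7,203 + $1,605 = $14,076
Ending inventory: 54 @ $15 = $810
Check: goods available $14,886 = COGS $14,076 + ending $810

COGS = $14,076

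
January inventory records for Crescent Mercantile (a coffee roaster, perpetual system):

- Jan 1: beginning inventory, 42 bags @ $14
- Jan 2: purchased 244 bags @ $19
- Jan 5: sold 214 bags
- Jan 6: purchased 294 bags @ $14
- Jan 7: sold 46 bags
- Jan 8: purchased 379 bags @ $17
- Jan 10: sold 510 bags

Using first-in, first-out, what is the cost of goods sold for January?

Jan 5, 214 sold [FIFO — oldest first]: 42 @ $14 + 172 @ $19 = $3,856
Jan 7, 46 sold [FIFO — oldest first]: 46 @ $19 = $874
Jan 10, 510 sold [FIFO — oldest first]: 26 @ $19 + 294 @ $14 + 190 @ $17 = $7,840
Total COGS = $3,856 + $874 + $7,840 = $12,570
Ending inventory: 189 @ $17 = $3,213

COGS = $12,570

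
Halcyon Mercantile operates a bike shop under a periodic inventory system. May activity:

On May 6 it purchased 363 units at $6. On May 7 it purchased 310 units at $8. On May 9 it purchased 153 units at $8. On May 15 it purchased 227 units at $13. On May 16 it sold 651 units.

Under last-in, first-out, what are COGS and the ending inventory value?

May 16, 651 sold [LIFO — newest first]: 227 @ $13 + 153 @ $8 + 271 @ $8 = $6,343
Ending inventory: 363 @ $6 + 39 @ $8 = $2,490
Check: goods available $8,833 = COGS $6,343 + ending $2,490

COGS = $6,343; ending inventory = $2,490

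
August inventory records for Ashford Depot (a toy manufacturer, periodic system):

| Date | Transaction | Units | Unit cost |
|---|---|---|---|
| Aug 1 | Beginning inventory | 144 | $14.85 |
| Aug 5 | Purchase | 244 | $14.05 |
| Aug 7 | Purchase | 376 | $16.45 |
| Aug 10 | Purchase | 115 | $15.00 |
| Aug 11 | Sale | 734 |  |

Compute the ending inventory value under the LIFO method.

Aug 11, 734 sold [LIFO — newest first]: 115 @ $15.00 + 376 @ $16.45 + 243 @ $14.05 = $11,324.35
Ending inventory: 144 @ $14.85 + 1 @ $14.05 = $2,152.45
Check: goods available $13,476.80 = COGS $11,324.35 + ending $2,152.45

Ending inventory = $2,152.45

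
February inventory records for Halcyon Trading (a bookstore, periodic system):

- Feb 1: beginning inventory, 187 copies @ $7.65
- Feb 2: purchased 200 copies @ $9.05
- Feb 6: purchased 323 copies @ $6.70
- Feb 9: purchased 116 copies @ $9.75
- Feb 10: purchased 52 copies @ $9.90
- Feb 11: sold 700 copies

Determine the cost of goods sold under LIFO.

COGS = $5,688.75

Feb 11, 700 sold [LIFO — newest first]: 52 @ $9.90 + 116 @ $9.75 + 323 @ $6.70 + 200 @ $9.05 + 9 @ $7.65 = $5,688.75
Ending inventory: 178 @ $7.65 = $1,361.70
Check: goods available $7,050.45 = COGS $5,688.75 + ending $1,361.70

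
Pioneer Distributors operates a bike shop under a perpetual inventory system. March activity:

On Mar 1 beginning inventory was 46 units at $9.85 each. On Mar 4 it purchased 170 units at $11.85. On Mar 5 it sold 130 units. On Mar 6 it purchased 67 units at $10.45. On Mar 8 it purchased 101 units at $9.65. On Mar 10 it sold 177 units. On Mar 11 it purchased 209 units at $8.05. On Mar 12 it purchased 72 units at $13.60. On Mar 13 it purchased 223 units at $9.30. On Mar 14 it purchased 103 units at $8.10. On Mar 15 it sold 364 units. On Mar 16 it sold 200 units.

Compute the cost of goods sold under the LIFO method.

COGS = $8,545.65

Mar 5, 130 sold [LIFO — newest first]: 130 @ $11.85 = $1,540.50
Mar 10, 177 sold [LIFO — newest first]: 101 @ $9.65 + 67 @ $10.45 + 9 @ $11.85 = $1,781.45
Mar 15, 364 sold [LIFO — newest first]: 103 @ $8.10 + 223 @ $9.30 + 38 @ $13.60 = $3,425.00
Mar 16, 200 sold [LIFO — newest first]: 34 @ $13.60 + 166 @ $8.05 = $1,798.70
Total COGS = $1,540.50 + $1,781.45 + $3,425.00 + $1,798.70 = $8,545.65
Ending inventory: 46 @ $9.85 + 31 @ $11.85 + 43 @ $8.05 = $1,166.60
Check: goods available $9,712.25 = COGS $8,545.65 + ending $1,166.60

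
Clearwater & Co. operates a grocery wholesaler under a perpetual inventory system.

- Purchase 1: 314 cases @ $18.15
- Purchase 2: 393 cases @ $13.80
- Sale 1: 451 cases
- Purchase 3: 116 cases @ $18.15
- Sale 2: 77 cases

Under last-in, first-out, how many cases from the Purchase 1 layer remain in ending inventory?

256

Sale 1 (451) [LIFO — newest first]: 393 @ $13.80 + 58 @ $18.15 = $6,476.10
Sale 2 (77) [LIFO — newest first]: 77 @ $18.15 = $1,397.55
Total COGS = $6,476.10 + $1,397.55 = $7,873.65
Ending inventory: 256 @ $18.15 + 39 @ $18.15 = $5,354.25
Check: goods available $13,227.90 = COGS $7,873.65 + ending $5,354.25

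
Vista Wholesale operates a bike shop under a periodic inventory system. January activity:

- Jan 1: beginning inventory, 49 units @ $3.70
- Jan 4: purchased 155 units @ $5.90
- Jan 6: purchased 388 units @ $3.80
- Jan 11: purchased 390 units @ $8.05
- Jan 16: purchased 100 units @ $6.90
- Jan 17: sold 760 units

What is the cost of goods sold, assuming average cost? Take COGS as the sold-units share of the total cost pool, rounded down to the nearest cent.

Jan 17, sell 760: 760/1082 × $6,399.70 → $4,495.16
Ending inventory (cost pool remaining) = $1,904.54

COGS = $4,495.16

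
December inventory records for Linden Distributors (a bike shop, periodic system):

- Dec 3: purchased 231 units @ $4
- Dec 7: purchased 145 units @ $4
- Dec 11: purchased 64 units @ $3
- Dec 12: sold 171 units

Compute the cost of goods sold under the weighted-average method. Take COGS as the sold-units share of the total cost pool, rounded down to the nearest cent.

COGS = $659.12

Dec 12, sell 171: 171/440 × $1,696.00 → $659.12
Ending inventory (cost pool remaining) = $1,036.88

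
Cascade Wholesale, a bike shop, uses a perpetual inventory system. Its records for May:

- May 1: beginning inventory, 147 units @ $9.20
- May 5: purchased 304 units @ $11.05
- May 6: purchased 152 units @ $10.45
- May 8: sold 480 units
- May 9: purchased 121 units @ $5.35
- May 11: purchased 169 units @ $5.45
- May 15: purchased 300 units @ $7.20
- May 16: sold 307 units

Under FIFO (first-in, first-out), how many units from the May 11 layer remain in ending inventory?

106

May 8, 480 sold [FIFO — oldest first]: 147 @ $9.20 + 304 @ $11.05 + 29 @ $10.45 = $5,014.65
May 16, 307 sold [FIFO — oldest first]: 123 @ $10.45 + 121 @ $5.35 + 63 @ $5.45 = $2,276.05
Total COGS = $5,014.65 + $2,276.05 = $7,290.70
Ending inventory: 106 @ $5.45 + 300 @ $7.20 = $2,737.70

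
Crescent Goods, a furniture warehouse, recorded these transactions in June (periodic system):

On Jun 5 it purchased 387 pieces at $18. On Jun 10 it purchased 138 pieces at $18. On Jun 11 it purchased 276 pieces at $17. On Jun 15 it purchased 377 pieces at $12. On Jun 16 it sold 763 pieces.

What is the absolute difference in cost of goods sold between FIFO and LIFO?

$2,300

FIFO COGS: 387 @ $18 + 138 @ $18 + 238 @ $17 = $13,496
LIFO COGS: 377 @ $12 + 276 @ $17 + 110 @ $18 = $11,196
Difference = |$13,496 − $11,196| = $2,300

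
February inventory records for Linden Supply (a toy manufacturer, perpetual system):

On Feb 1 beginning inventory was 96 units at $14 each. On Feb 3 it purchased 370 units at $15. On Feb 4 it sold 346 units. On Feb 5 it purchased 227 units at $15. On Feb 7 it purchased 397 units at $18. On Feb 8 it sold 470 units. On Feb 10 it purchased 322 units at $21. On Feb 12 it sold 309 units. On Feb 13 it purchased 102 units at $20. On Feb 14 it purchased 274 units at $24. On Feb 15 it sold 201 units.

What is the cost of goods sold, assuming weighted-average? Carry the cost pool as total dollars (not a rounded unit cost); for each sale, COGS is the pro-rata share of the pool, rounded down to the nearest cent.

After Feb 1: 96 on hand, pool $1,344.00 (≈ $14.0000 each)
After Feb 3: 466 on hand, pool $6,894.00 (≈ $14.7940 each)
Feb 4, sell 346: 346/466 × $6,894.00 → $5,118.72
After Feb 5: 347 on hand, pool $5,180.28 (≈ $14.9288 each)
After Feb 7: 744 on hand, pool $12,326.28 (≈ $16.5676 each)
Feb 8, sell 470: 470/744 × $12,326.28 → $7,786.76
After Feb 10: 596 on hand, pool $11,301.52 (≈ $18.9623 each)
Feb 12, sell 309: 309/596 × $11,301.52 → $5,859.34
After Feb 13: 389 on hand, pool $7,482.18 (≈ $19.2344 each)
After Feb 14: 663 on hand, pool $14,058.18 (≈ $21.2039 each)
Feb 15, sell 201: 201/663 × $14,058.18 → $4,261.98
Total COGS = $5,118.72 + $7,786.76 + $5,859.34 + $4,261.98 = $23,026.80
Ending inventory (cost pool remaining) = $9,796.20

COGS = $23,026.80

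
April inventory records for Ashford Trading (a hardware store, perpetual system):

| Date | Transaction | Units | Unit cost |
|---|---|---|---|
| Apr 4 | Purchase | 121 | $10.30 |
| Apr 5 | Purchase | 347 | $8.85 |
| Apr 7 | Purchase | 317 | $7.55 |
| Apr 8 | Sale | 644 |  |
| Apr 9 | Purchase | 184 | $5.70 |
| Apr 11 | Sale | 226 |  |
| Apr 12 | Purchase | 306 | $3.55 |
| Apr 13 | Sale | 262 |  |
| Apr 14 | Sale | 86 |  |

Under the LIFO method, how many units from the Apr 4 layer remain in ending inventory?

Apr 8, 644 sold [LIFO — newest first]: 317 @ $7.55 + 327 @ $8.85 = $5,287.30
Apr 11, 226 sold [LIFO — newest first]: 184 @ $5.70 + 20 @ $8.85 + 22 @ $10.30 = $1,452.40
Apr 13, 262 sold [LIFO — newest first]: 262 @ $3.55 = $930.10
Apr 14, 86 sold [LIFO — newest first]: 44 @ $3.55 + 42 @ $10.30 = $588.80
Total COGS = $5,287.30 + $1,452.40 + $930.10 + $588.80 = $8,258.60
Ending inventory: 57 @ $10.30 = $587.10
Check: goods available $8,845.70 = COGS $8,258.60 + ending $587.10

57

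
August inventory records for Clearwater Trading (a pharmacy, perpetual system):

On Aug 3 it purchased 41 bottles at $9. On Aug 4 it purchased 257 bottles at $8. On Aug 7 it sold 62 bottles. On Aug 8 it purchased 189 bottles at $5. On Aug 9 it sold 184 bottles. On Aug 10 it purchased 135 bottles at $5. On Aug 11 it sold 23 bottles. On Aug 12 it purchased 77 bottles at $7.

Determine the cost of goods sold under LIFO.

Aug 7, 62 sold [LIFO — newest first]: 62 @ $8 = $496
Aug 9, 184 sold [LIFO — newest first]: 184 @ $5 = $920
Aug 11, 23 sold [LIFO — newest first]: 23 @ $5 = $115
Total COGS = $496 + $920 + $115 = $1,531
Ending inventory: 41 @ $9 + 195 @ $8 + 5 @ $5 + 112 @ $5 + 77 @ $7 = $3,053

COGS = $1,531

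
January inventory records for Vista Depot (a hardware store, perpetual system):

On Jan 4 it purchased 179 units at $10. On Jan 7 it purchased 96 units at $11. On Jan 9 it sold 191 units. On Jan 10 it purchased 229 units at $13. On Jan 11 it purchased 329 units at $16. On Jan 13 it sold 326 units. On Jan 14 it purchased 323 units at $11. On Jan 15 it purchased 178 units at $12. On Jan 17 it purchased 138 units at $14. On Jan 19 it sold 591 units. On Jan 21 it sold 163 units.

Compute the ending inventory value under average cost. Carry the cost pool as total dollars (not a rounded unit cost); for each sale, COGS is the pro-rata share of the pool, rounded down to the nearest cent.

Ending inventory = $2,547.81

After Jan 4: 179 on hand, pool $1,790.00 (≈ $10.0000 each)
After Jan 7: 275 on hand, pool $2,846.00 (≈ $10.3491 each)
Jan 9, sell 191: 191/275 × $2,846.00 → $1,976.67
After Jan 10: 313 on hand, pool $3,846.33 (≈ $12.2886 each)
After Jan 11: 642 on hand, pool $9,110.33 (≈ $14.1905 each)
Jan 13, sell 326: 326/642 × $9,110.33 → $4,626.11
After Jan 14: 639 on hand, pool $8,037.22 (≈ $12.5778 each)
After Jan 15: 817 on hand, pool $10,173.22 (≈ $12.4519 each)
After Jan 17: 955 on hand, pool $12,105.22 (≈ $12.6756 each)
Jan 19, sell 591: 591/955 × $12,105.22 → $7,491.29
Jan 21, sell 163: 163/364 × $4,613.93 → $2,066.12
Total COGS = $1,976.67 + $4,626.11 + $7,491.29 + $2,066.12 = $16,160.19
Ending inventory (cost pool remaining) = $2,547.81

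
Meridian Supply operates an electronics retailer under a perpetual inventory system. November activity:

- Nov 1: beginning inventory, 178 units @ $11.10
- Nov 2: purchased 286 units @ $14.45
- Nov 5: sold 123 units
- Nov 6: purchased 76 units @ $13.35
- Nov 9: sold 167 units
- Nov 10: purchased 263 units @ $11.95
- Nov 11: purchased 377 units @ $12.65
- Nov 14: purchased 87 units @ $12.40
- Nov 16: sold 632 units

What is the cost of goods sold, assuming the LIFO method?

Nov 5, 123 sold [LIFO — newest first]: 123 @ $14.45 = $1,777.35
Nov 9, 167 sold [LIFO — newest first]: 76 @ $13.35 + 91 @ $14.45 = $2,329.55
Nov 16, 632 sold [LIFO — newest first]: 87 @ $12.40 + 377 @ $12.65 + 168 @ $11.95 = $7,855.45
Total COGS = $1,777.35 + $2,329.55 + $7,855.45 = $11,962.35
Ending inventory: 178 @ $11.10 + 72 @ $14.45 + 95 @ $11.95 = $4,151.45

COGS = $11,962.35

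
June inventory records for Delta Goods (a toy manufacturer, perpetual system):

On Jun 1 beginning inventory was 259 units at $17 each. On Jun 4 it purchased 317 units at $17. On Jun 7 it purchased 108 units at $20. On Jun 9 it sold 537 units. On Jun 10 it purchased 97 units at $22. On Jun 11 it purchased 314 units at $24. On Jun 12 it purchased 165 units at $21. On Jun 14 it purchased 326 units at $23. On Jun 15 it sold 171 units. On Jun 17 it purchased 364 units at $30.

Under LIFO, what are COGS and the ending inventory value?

Jun 9, 537 sold [LIFO — newest first]: 108 @ $20 + 317 @ $17 + 112 @ $17 = $9,453
Jun 15, 171 sold [LIFO — newest first]: 171 @ $23 = $3,933
Total COGS = $9,453 + $3,933 = $13,386
Ending inventory: 147 @ $17 + 97 @ $22 + 314 @ $24 + 165 @ $21 + 155 @ $23 + 364 @ $30 = $30,119
Check: goods available $43,505 = COGS $13,386 + ending $30,119

COGS = $13,386; ending inventory = $30,119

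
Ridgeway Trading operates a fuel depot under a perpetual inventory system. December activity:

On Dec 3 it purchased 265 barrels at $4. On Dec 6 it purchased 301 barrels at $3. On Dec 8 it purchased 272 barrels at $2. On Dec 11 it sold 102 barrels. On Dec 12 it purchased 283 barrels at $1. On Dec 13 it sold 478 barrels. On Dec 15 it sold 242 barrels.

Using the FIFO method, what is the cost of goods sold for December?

Dec 11, 102 sold [FIFO — oldest first]: 102 @ $4 = $408
Dec 13, 478 sold [FIFO — oldest first]: 163 @ $4 + 301 @ $3 + 14 @ $2 = $1,583
Dec 15, 242 sold [FIFO — oldest first]: 242 @ $2 = $484
Total COGS = $408 + $1,583 + $484 = $2,475
Ending inventory: 16 @ $2 + 283 @ $1 = $315

COGS = $2,475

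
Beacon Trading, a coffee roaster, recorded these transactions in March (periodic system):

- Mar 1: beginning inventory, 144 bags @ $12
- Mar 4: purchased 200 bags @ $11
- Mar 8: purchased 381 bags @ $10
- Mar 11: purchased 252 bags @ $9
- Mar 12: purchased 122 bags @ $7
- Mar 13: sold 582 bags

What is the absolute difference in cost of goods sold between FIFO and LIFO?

FIFO COGS: 144 @ $12 + 200 @ $11 + 238 @ $10 = $6,308
LIFO COGS: 122 @ $7 + 252 @ $9 + 208 @ $10 = $5,202
Difference = |$6,308 − $5,202| = $1,106

$1,106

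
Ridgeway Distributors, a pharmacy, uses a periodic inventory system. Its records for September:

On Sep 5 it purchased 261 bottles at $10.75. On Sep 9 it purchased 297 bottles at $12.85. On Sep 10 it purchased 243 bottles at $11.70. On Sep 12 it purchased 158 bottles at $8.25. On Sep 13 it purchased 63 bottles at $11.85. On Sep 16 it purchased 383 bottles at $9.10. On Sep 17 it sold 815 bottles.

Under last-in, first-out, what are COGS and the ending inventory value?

COGS = $8,004.05; ending inventory = $6,996.60

Sep 17, 815 sold [LIFO — newest first]: 383 @ $9.10 + 63 @ $11.85 + 158 @ $8.25 + 211 @ $11.70 = $8,004.05
Ending inventory: 261 @ $10.75 + 297 @ $12.85 + 32 @ $11.70 = $6,996.60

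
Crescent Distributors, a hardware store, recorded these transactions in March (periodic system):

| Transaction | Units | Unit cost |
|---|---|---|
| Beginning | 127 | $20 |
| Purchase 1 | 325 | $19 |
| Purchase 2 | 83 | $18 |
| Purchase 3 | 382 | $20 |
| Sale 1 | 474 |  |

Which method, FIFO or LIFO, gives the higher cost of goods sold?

LIFO

FIFO COGS: 127 @ $20 + 325 @ $19 + 22 @ $18 = $9,111
LIFO COGS: 382 @ $20 + 83 @ $18 + 9 @ $19 = $9,305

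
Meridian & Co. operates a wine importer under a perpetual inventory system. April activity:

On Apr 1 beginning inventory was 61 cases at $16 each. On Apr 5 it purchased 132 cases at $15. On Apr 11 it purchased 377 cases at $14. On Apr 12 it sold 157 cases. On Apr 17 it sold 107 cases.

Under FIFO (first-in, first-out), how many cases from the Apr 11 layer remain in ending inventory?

Apr 12, 157 sold [FIFO — oldest first]: 61 @ $16 + 96 @ $15 = $2,416
Apr 17, 107 sold [FIFO — oldest first]: 36 @ $15 + 71 @ $14 = $1,534
Total COGS = $2,416 + $1,534 = $3,950
Ending inventory: 306 @ $14 = $4,284

306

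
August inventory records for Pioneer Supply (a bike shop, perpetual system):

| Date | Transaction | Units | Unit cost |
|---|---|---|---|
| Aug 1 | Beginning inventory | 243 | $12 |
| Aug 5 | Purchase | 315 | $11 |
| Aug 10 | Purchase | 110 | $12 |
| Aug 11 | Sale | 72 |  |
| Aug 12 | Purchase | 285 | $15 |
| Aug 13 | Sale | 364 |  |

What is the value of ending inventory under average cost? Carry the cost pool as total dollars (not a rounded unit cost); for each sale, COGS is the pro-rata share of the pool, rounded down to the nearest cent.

Ending inventory = $6,540.82

After Aug 1: 243 on hand, pool $2,916.00 (≈ $12.0000 each)
After Aug 5: 558 on hand, pool $6,381.00 (≈ $11.4355 each)
After Aug 10: 668 on hand, pool $7,701.00 (≈ $11.5284 each)
Aug 11, sell 72: 72/668 × $7,701.00 → $830.04
After Aug 12: 881 on hand, pool $11,145.96 (≈ $12.6515 each)
Aug 13, sell 364: 364/881 × $11,145.96 → $4,605.14
Total COGS = $830.04 + $4,605.14 = $5,435.18
Ending inventory (cost pool remaining) = $6,540.82
Check: goods available $11,976.00 = COGS $5,435.18 + ending $6,540.82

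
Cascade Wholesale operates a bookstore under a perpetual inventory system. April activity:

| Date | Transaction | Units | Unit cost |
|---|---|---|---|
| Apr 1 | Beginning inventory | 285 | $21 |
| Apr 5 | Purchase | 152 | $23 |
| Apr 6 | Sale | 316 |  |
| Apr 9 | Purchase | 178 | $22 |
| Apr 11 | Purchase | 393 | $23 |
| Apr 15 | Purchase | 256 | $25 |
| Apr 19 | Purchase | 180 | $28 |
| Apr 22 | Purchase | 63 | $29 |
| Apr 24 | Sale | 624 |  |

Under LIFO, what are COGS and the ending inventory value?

Apr 6, 316 sold [LIFO — newest first]: 152 @ $23 + 164 @ $21 = $6,940
Apr 24, 624 sold [LIFO — newest first]: 63 @ $29 + 180 @ $28 + 256 @ $25 + 125 @ $23 = $16,142
Total COGS = $6,940 + $16,142 = $23,082
Ending inventory: 121 @ $21 + 178 @ $22 + 268 @ $23 = $12,621

COGS = $23,082; ending inventory = $12,621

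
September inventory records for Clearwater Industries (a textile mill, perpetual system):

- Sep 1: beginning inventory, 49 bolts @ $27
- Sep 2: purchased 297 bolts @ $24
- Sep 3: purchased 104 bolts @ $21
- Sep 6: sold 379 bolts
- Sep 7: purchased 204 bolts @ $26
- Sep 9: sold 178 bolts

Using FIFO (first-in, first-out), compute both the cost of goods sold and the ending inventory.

COGS = $13,417; ending inventory = $2,522

Sep 6, 379 sold [FIFO — oldest first]: 49 @ $27 + 297 @ $24 + 33 @ $21 = $9,144
Sep 9, 178 sold [FIFO — oldest first]: 71 @ $21 + 107 @ $26 = $4,273
Total COGS = $9,144 + $4,273 = $13,417
Ending inventory: 97 @ $26 = $2,522
Check: goods available $15,939 = COGS $13,417 + ending $2,522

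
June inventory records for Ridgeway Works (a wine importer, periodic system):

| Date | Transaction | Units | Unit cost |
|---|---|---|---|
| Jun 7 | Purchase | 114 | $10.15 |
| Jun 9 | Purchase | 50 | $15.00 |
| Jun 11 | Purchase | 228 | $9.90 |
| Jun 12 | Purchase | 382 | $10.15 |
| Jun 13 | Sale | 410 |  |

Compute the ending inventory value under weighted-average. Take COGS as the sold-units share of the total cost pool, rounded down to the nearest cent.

Jun 13, sell 410: 410/774 × $8,041.60 → $4,259.76
Ending inventory (cost pool remaining) = $3,781.84

Ending inventory = $3,781.84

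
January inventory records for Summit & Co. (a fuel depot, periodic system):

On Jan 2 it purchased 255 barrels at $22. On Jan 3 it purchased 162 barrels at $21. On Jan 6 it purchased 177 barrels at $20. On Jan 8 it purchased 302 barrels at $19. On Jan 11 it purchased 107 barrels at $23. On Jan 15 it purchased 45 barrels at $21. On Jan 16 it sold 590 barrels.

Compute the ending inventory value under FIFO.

Ending inventory = $9,224

Jan 16, 590 sold [FIFO — oldest first]: 255 @ $22 + 162 @ $21 + 173 @ $20 = $12,472
Ending inventory: 4 @ $20 + 302 @ $19 + 107 @ $23 + 45 @ $21 = $9,224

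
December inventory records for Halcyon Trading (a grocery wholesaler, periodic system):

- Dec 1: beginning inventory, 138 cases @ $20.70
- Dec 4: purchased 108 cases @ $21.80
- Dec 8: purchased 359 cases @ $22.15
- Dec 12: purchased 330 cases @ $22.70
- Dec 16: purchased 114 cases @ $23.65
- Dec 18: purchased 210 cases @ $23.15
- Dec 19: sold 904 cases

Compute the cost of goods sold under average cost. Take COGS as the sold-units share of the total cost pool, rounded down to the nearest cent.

Dec 19, sell 904: 904/1259 × $28,211.45 → $20,256.67
Ending inventory (cost pool remaining) = $7,954.78
Check: goods available $28,211.45 = COGS $20,256.67 + ending $7,954.78

COGS = $20,256.67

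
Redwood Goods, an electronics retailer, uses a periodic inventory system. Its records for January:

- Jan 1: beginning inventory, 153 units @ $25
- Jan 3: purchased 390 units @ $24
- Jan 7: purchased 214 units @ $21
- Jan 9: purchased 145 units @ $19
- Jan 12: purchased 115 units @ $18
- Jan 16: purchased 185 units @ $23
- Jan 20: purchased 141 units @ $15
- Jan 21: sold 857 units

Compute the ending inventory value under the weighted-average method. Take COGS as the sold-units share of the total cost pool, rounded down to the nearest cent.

Ending inventory = $10,448.82

Jan 21, sell 857: 857/1343 × $28,874.00 → $18,425.18
Ending inventory (cost pool remaining) = $10,448.82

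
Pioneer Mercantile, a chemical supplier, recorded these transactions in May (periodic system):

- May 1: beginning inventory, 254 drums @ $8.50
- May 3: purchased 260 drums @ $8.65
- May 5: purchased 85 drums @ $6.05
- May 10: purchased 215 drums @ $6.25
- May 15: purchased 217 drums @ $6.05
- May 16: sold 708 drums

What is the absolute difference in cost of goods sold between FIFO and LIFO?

$780.50

FIFO COGS: 254 @ $8.50 + 260 @ $8.65 + 85 @ $6.05 + 109 @ $6.25 = $5,603.50
LIFO COGS: 217 @ $6.05 + 215 @ $6.25 + 85 @ $6.05 + 191 @ $8.65 = $4,823.00
Difference = |$5,603.50 − $4,823.00| = $780.50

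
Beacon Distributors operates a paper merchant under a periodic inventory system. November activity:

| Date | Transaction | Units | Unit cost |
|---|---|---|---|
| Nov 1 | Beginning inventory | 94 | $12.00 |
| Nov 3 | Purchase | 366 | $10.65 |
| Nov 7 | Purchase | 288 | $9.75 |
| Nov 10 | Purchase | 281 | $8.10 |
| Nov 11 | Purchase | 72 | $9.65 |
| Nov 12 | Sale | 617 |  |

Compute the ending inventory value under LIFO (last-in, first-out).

Ending inventory = $5,259.90

Nov 12, 617 sold [LIFO — newest first]: 72 @ $9.65 + 281 @ $8.10 + 264 @ $9.75 = $5,544.90
Ending inventory: 94 @ $12.00 + 366 @ $10.65 + 24 @ $9.75 = $5,259.90
Check: goods available $10,804.80 = COGS $5,544.90 + ending $5,259.90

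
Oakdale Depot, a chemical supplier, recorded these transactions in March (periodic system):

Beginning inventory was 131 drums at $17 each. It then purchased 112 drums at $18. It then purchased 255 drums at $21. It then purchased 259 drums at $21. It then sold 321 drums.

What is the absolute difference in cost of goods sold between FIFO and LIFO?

FIFO COGS: 131 @ $17 + 112 @ $18 + 78 @ $21 = $5,881
LIFO COGS: 259 @ $21 + 62 @ $21 = $6,741
Difference = |$5,881 − $6,741| = $860

$860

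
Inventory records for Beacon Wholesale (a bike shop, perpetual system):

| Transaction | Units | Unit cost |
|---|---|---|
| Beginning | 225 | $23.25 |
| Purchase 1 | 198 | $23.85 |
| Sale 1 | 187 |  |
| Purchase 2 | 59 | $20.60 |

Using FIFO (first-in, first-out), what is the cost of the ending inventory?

Sale 1 (187) [FIFO — oldest first]: 187 @ $23.25 = $4,347.75
Ending inventory: 38 @ $23.25 + 198 @ $23.85 + 59 @ $20.60 = $6,821.20
Check: goods available $11,168.95 = COGS $4,347.75 + ending $6,821.20

Ending inventory = $6,821.20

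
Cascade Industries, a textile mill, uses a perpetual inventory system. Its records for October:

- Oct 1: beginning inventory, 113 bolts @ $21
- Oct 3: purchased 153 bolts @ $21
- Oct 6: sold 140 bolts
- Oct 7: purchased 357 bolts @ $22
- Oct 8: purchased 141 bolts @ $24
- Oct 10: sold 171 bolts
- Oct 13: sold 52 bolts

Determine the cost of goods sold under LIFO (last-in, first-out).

Oct 6, 140 sold [LIFO — newest first]: 140 @ $21 = $2,940
Oct 10, 171 sold [LIFO — newest first]: 141 @ $24 + 30 @ $22 = $4,044
Oct 13, 52 sold [LIFO — newest first]: 52 @ $22 = $1,144
Total COGS = $2,940 + $4,044 + $1,144 = $8,128
Ending inventory: 113 @ $21 + 13 @ $21 + 275 @ $22 = $8,696
Check: goods available $16,824 = COGS $8,128 + ending $8,696

COGS = $8,128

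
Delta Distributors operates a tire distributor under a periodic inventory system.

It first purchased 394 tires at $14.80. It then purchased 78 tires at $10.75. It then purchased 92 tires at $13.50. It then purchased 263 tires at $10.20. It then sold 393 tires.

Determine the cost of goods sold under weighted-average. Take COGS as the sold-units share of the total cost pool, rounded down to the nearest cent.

COGS = $5,034.53

Sale 1, sell 393: 393/827 × $10,594.30 → $5,034.53
Ending inventory (cost pool remaining) = $5,559.77
Check: goods available $10,594.30 = COGS $5,034.53 + ending $5,559.77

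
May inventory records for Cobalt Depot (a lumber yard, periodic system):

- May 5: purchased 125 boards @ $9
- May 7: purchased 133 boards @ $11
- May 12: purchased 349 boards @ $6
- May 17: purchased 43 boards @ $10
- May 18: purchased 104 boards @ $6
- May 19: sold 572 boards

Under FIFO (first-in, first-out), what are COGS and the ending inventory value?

COGS = $4,472; ending inventory = $1,264

May 19, 572 sold [FIFO — oldest first]: 125 @ $9 + 133 @ $11 + 314 @ $6 = $4,472
Ending inventory: 35 @ $6 + 43 @ $10 + 104 @ $6 = $1,264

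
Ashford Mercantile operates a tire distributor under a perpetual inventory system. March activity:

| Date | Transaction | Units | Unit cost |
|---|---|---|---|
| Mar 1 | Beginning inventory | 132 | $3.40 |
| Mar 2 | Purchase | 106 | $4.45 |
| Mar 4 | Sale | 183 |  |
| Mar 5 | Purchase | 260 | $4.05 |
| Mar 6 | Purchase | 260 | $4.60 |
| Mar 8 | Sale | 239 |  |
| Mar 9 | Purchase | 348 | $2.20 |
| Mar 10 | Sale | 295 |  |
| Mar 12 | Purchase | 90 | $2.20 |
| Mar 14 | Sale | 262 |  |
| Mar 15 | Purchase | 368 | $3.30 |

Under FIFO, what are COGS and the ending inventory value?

COGS = $3,655.70; ending inventory = $1,691.80

Mar 4, 183 sold [FIFO — oldest first]: 132 @ $3.40 + 51 @ $4.45 = $675.75
Mar 8, 239 sold [FIFO — oldest first]: 55 @ $4.45 + 184 @ $4.05 = $989.95
Mar 10, 295 sold [FIFO — oldest first]: 76 @ $4.05 + 219 @ $4.60 = $1,315.20
Mar 14, 262 sold [FIFO — oldest first]: 41 @ $4.60 + 221 @ $2.20 = $674.80
Total COGS = $675.75 + $989.95 + $1,315.20 + $674.80 = $3,655.70
Ending inventory: 127 @ $2.20 + 90 @ $2.20 + 368 @ $3.30 = $1,691.80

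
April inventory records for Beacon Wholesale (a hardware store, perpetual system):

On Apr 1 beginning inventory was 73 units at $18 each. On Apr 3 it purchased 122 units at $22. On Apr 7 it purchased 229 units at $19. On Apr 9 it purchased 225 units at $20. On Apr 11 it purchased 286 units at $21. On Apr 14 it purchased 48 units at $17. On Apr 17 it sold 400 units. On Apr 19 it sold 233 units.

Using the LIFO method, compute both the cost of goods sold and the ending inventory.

COGS = $12,728; ending inventory = $6,943

Apr 17, 400 sold [LIFO — newest first]: 48 @ $17 + 286 @ $21 + 66 @ $20 = $8,142
Apr 19, 233 sold [LIFO — newest first]: 159 @ $20 + 74 @ $19 = $4,586
Total COGS = $8,142 + $4,586 = $12,728
Ending inventory: 73 @ $18 + 122 @ $22 + 155 @ $19 = $6,943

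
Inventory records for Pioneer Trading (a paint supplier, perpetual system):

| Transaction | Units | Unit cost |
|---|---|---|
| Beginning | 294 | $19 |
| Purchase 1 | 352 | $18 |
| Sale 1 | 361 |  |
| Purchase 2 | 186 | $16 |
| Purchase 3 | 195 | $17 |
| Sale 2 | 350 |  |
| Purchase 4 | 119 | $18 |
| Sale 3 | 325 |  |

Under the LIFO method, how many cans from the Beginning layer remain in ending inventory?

Sale 1 (361) [LIFO — newest first]: 352 @ $18 + 9 @ $19 = $6,507
Sale 2 (350) [LIFO — newest first]: 195 @ $17 + 155 @ $16 = $5,795
Sale 3 (325) [LIFO — newest first]: 119 @ $18 + 31 @ $16 + 175 @ $19 = $5,963
Total COGS = $6,507 + $5,795 + $5,963 = $18,265
Ending inventory: 110 @ $19 = $2,090
Check: goods available $20,355 = COGS $18,265 + ending $2,090

110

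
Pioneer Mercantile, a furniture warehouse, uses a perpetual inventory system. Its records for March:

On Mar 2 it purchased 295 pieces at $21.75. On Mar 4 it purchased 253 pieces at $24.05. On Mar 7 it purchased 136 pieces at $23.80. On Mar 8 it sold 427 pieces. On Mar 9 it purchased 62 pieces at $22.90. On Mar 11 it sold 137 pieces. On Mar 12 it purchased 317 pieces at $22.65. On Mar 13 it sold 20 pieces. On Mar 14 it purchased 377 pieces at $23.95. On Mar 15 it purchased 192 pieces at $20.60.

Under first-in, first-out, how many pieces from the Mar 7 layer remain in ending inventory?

100

Mar 8, 427 sold [FIFO — oldest first]: 295 @ $21.75 + 132 @ $24.05 = $9,590.85
Mar 11, 137 sold [FIFO — oldest first]: 121 @ $24.05 + 16 @ $23.80 = $3,290.85
Mar 13, 20 sold [FIFO — oldest first]: 20 @ $23.80 = $476.00
Total COGS = $9,590.85 + $3,290.85 + $476.00 = $13,357.70
Ending inventory: 100 @ $23.80 + 62 @ $22.90 + 317 @ $22.65 + 377 @ $23.95 + 192 @ $20.60 = $23,964.20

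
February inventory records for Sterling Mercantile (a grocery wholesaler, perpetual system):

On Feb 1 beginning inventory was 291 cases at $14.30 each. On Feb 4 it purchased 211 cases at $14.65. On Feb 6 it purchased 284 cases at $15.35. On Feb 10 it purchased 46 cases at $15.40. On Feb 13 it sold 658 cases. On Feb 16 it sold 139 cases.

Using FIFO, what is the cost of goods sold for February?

COGS = $11,781.25

Feb 13, 658 sold [FIFO — oldest first]: 291 @ $14.30 + 211 @ $14.65 + 156 @ $15.35 = $9,647.05
Feb 16, 139 sold [FIFO — oldest first]: 128 @ $15.35 + 11 @ $15.40 = $2,134.20
Total COGS = $9,647.05 + $2,134.20 = $11,781.25
Ending inventory: 35 @ $15.40 = $539.00
Check: goods available $12,320.25 = COGS $11,781.25 + ending $539.00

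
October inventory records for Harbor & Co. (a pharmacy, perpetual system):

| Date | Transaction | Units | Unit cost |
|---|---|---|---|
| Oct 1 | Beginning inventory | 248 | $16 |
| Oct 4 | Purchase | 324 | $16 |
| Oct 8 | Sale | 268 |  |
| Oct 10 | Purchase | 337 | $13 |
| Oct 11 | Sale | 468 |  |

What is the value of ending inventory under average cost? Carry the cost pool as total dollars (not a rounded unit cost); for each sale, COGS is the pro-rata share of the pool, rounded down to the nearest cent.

Ending inventory = $2,495.15

After Oct 1: 248 on hand, pool $3,968.00 (≈ $16.0000 each)
After Oct 4: 572 on hand, pool $9,152.00 (≈ $16.0000 each)
Oct 8, sell 268: 268/572 × $9,152.00 → $4,288.00
After Oct 10: 641 on hand, pool $9,245.00 (≈ $14.4228 each)
Oct 11, sell 468: 468/641 × $9,245.00 → $6,749.85
Total COGS = $4,288.00 + $6,749.85 = $11,037.85
Ending inventory (cost pool remaining) = $2,495.15
Check: goods available $13,533.00 = COGS $11,037.85 + ending $2,495.15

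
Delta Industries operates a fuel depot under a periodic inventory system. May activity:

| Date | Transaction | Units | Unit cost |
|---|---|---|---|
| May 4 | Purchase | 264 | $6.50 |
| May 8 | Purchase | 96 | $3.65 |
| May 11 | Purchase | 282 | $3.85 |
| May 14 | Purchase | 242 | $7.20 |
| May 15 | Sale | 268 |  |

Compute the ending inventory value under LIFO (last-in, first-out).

May 15, 268 sold [LIFO — newest first]: 242 @ $7.20 + 26 @ $3.85 = $1,842.50
Ending inventory: 264 @ $6.50 + 96 @ $3.65 + 256 @ $3.85 = $3,052.00
Check: goods available $4,894.50 = COGS $1,842.50 + ending $3,052.00

Ending inventory = $3,052.00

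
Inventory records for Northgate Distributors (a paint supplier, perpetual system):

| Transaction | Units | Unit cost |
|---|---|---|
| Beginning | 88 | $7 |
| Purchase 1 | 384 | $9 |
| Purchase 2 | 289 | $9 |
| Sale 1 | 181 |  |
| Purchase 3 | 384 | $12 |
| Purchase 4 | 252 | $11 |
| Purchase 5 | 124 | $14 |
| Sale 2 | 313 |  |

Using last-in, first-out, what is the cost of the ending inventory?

Sale 1 (181) [LIFO — newest first]: 181 @ $9 = $1,629
Sale 2 (313) [LIFO — newest first]: 124 @ $14 + 189 @ $11 = $3,815
Total COGS = $1,629 + $3,815 = $5,444
Ending inventory: 88 @ $7 + 384 @ $9 + 108 @ $9 + 384 @ $12 + 63 @ $11 = $10,345
Check: goods available $15,789 = COGS $5,444 + ending $10,345

Ending inventory = $10,345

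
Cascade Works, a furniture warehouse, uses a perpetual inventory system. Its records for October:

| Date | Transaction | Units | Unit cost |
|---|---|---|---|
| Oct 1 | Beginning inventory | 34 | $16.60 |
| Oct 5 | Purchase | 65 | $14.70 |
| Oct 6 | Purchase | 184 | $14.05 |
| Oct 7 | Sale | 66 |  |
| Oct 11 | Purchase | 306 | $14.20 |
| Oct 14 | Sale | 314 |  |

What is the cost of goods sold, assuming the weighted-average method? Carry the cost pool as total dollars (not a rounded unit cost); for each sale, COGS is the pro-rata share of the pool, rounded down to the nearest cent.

COGS = $5,455.99

After Oct 1: 34 on hand, pool $564.40 (≈ $16.6000 each)
After Oct 5: 99 on hand, pool $1,519.90 (≈ $15.3525 each)
After Oct 6: 283 on hand, pool $4,105.10 (≈ $14.5057 each)
Oct 7, sell 66: 66/283 × $4,105.10 → $957.37
After Oct 11: 523 on hand, pool $7,492.93 (≈ $14.3268 each)
Oct 14, sell 314: 314/523 × $7,492.93 → $4,498.62
Total COGS = $957.37 + $4,498.62 = $5,455.99
Ending inventory (cost pool remaining) = $2,994.31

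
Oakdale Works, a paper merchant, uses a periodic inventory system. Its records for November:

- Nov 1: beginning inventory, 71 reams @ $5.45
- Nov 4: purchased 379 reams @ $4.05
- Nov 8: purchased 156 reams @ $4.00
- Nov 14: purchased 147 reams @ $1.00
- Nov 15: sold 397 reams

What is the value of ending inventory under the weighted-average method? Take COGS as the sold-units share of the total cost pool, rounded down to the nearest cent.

Nov 15, sell 397: 397/753 × $2,692.90 → $1,419.76
Ending inventory (cost pool remaining) = $1,273.14
Check: goods available $2,692.90 = COGS $1,419.76 + ending $1,273.14

Ending inventory = $1,273.14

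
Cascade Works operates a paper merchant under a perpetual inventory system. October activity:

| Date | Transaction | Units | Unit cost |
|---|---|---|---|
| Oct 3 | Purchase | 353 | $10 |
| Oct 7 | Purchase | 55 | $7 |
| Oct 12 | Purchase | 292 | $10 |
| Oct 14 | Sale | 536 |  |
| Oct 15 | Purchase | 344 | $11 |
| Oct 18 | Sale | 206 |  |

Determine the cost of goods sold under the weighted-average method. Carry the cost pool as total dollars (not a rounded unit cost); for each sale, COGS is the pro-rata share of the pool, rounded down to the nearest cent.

After Oct 3: 353 on hand, pool $3,530.00 (≈ $10.0000 each)
After Oct 7: 408 on hand, pool $3,915.00 (≈ $9.5956 each)
After Oct 12: 700 on hand, pool $6,835.00 (≈ $9.7643 each)
Oct 14, sell 536: 536/700 × $6,835.00 → $5,233.65
After Oct 15: 508 on hand, pool $5,385.35 (≈ $10.6011 each)
Oct 18, sell 206: 206/508 × $5,385.35 → $2,183.82
Total COGS = $5,233.65 + $2,183.82 = $7,417.47
Ending inventory (cost pool remaining) = $3,201.53

COGS = $7,417.47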